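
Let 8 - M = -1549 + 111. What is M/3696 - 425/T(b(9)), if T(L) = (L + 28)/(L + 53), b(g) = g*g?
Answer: -35054931/67144 ≈ -522.09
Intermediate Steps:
b(g) = g**2
T(L) = (28 + L)/(53 + L)
M = 1446 (M = 8 - (-1549 + 111) = 8 - 1*(-1438) = 8 + 1438 = 1446)
M/3696 - 425/T(b(9)) = 1446/3696 - 425*(53 + 9**2)/(28 + 9**2) = 1446*(1/3696) - 425*(53 + 81)/(28 + 81) = 241/616 - 425/(109/134) = 241/616 - 425/((1/134)*109) = 241/616 - 425/109/134 = 241/616 - 425*134/109 = 241/616 - 56950/109 = -35054931/67144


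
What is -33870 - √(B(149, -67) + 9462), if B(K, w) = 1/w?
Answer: -33870 - √42474851/67 ≈ -33967.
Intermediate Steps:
-33870 - √(B(149, -67) + 9462) = -33870 - √(1/(-67) + 9462) = -33870 - √(-1/67 + 9462) = -33870 - √(633953/67) = -33870 - √42474851/67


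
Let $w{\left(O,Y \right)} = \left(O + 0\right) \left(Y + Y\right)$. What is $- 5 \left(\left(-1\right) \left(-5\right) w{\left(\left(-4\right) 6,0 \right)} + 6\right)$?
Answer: $-30$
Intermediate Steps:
$w{\left(O,Y \right)} = 2 O Y$ ($w{\left(O,Y \right)} = O 2 Y = 2 O Y$)
$- 5 \left(\left(-1\right) \left(-5\right) w{\left(\left(-4\right) 6,0 \right)} + 6\right) = - 5 \left(\left(-1\right) \left(-5\right) 2 \left(\left(-4\right) 6\right) 0 + 6\right) = - 5 \left(5 \cdot 2 \left(-24\right) 0 + 6\right) = - 5 \left(5 \cdot 0 + 6\right) = - 5 \left(0 + 6\right) = \left(-5\right) 6 = -30$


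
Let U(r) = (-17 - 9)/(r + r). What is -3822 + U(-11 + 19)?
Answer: -30589/8 ≈ -3823.6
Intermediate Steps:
U(r) = -13/r (U(r) = -26*1/(2*r) = -13/r)
-3822 + U(-11 + 19) = -3822 - 13/(-11 + 19) = -3822 - 13/8 = -30589/8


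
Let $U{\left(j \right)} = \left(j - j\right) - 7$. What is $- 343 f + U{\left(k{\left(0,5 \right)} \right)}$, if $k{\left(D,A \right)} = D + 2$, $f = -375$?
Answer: $128618$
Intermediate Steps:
$k{\left(D,A \right)} = 2 + D$
$U{\left(j \right)} = -7$ ($U{\left(j \right)} = 0 - 7 = -7$)
$- 343 f + U{\left(k{\left(0,5 \right)} \right)} = \left(-343\right) \left(-375\right) - 7 = 128625 - 7 = 128618$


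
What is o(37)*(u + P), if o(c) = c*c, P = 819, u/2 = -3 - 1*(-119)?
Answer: 1438819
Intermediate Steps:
u = 232 (u = 2*(-3 - 1*(-119)) = 2*(-3 + 119) = 2*116 = 232)
o(c) = c**2
o(37)*(u + P) = 37**2*(232 + 819) = 1369*1051 = 1438819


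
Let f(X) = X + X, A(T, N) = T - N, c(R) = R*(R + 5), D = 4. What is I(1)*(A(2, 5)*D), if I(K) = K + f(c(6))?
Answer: -1596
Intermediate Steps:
c(R) = R*(5 + R)
f(X) = 2*X
I(K) = 132 + K (I(K) = K + 2*(6*(5 + 6)) = K + 2*(6*11) = K + 2*66 = K + 132 = 132 + K)
I(1)*(A(2, 5)*D) = (132 + 1)*((2 - 1*5)*4) = 133*((2 - 5)*4) = 133*(-3*4) = 133*(-12) = -1596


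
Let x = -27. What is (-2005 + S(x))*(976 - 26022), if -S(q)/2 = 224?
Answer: 61437838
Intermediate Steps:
S(q) = -448 (S(q) = -2*224 = -448)
(-2005 + S(x))*(976 - 26022) = (-2005 - 448)*(976 - 26022) = -2453*(-25046) = 61437838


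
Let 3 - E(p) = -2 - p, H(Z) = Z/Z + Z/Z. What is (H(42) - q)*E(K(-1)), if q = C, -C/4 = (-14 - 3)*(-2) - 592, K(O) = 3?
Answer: -17840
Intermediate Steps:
H(Z) = 2 (H(Z) = 1 + 1 = 2)
E(p) = 5 + p (E(p) = 3 - (-2 - p) = 3 + (2 + p) = 5 + p)
C = 2232 (C = -4*((-14 - 3)*(-2) - 592) = -4*(-17*(-2) - 592) = -4*(34 - 592) = -4*(-558) = 2232)
q = 2232
(H(42) - q)*E(K(-1)) = (2 - 1*2232)*(5 + 3) = (2 - 2232)*8 = -2230*8 = -17840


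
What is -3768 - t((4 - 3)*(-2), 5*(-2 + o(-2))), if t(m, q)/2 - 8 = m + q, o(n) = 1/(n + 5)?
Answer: -11290/3 ≈ -3763.3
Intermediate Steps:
o(n) = 1/(5 + n)
t(m, q) = 16 + 2*m + 2*q (t(m, q) = 16 + 2*(m + q) = 16 + (2*m + 2*q) = 16 + 2*m + 2*q)
-3768 - t((4 - 3)*(-2), 5*(-2 + o(-2))) = -3768 - (16 + 2*((4 - 3)*(-2)) + 2*(5*(-2 + 1/(5 - 2)))) = -3768 - (16 + 2*(1*(-2)) + 2*(5*(-2 + 1/3))) = -3768 - (16 + 2*(-2) + 2*(5*(-2 + 1/3))) = -3768 - (16 - 4 + 2*(5*(-5/3))) = -3768 - (16 - 4 + 2*(-25/3)) = -3768 - (16 - 4 - 50/3) = -3768 - 1*(-14/3) = -3768 + 14/3 = -11290/3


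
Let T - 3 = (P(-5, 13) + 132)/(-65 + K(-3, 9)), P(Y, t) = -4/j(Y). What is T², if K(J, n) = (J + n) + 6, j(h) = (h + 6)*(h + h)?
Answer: 17689/70225 ≈ 0.25189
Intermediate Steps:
j(h) = 2*h*(6 + h) (j(h) = (6 + h)*(2*h) = 2*h*(6 + h))
P(Y, t) = -2/(Y*(6 + Y)) (P(Y, t) = -4*1/(2*Y*(6 + Y)) = -2/(Y*(6 + Y)))
K(J, n) = 6 + J + n
T = 133/265 (T = 3 + (-2/(-5*(6 - 5)) + 132)/(-65 + (6 - 3 + 9)) = 3 + (-2*(-⅕)/1 + 132)/(-65 + 12) = 3 + (-2*(-⅕)*1 + 132)/(-53) = 3 + (⅖ + 132)*(-1/53) = 3 + (662/5)*(-1/53) = 3 - 662/265 = 133/265 ≈ 0.50189)
T² = (133/265)² = 17689/70225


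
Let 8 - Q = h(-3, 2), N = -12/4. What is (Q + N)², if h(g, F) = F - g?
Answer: 0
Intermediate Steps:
N = -3 (N = -12*¼ = -3)
Q = 3 (Q = 8 - (2 - 1*(-3)) = 8 - (2 + 3) = 8 - 1*5 = 8 - 5 = 3)
(Q + N)² = (3 - 3)² = 0² = 0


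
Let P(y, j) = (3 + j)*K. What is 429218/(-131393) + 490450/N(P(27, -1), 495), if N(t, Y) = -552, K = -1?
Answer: -32339312593/36264468 ≈ -891.76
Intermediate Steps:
P(y, j) = -3 - j (P(y, j) = (3 + j)*(-1) = -3 - j)
429218/(-131393) + 490450/N(P(27, -1), 495) = 429218/(-131393) + 490450/(-552) = 429218*(-1/131393) + 490450*(-1/552) = -429218/131393 - 245225/276 = -32339312593/36264468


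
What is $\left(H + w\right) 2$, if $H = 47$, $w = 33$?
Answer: $160$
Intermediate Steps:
$\left(H + w\right) 2 = \left(47 + 33\right) 2 = 80 \cdot 2 = 160$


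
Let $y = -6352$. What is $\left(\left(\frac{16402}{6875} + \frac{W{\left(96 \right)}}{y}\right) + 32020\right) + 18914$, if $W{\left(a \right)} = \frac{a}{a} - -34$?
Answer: $\frac{2224391724879}{43670000} \approx 50936.0$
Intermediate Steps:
$W{\left(a \right)} = 35$ ($W{\left(a \right)} = 1 + 34 = 35$)
$\left(\left(\frac{16402}{6875} + \frac{W{\left(96 \right)}}{y}\right) + 32020\right) + 18914 = \left(\left(\frac{16402}{6875} + \frac{35}{-6352}\right) + 32020\right) + 18914 = \left(\left(16402 \cdot \frac{1}{6875} + 35 \left(- \frac{1}{6352}\right)\right) + 32020\right) + 18914 = \left(\left(\frac{16402}{6875} - \frac{35}{6352}\right) + 32020\right) + 18914 = \left(\frac{103944879}{43670000} + 32020\right) + 18914 = \frac{1398417344879}{43670000} + 18914 = \frac{2224391724879}{43670000}$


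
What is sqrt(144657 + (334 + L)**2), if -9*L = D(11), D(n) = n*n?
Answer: sqrt(20040442)/9 ≈ 497.41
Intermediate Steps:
D(n) = n**2
L = -121/9 (L = -1/9*11**2 = -1/9*121 = -121/9 ≈ -13.444)
sqrt(144657 + (334 + L)**2) = sqrt(144657 + (334 - 121/9)**2) = sqrt(144657 + (2885/9)**2) = sqrt(144657 + 8323225/81) = sqrt(20040442/81) = sqrt(20040442)/9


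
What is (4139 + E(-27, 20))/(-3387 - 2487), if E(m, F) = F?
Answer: -4159/5874 ≈ -0.70804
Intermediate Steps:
(4139 + E(-27, 20))/(-3387 - 2487) = (4139 + 20)/(-3387 - 2487) = 4159/(-5874) = 4159*(-1/5874) = -4159/5874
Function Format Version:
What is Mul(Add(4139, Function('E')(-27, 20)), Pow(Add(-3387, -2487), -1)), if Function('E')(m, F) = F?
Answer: Rational(-4159, 5874) ≈ -0.70804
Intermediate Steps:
Mul(Add(4139, Function('E')(-27, 20)), Pow(Add(-3387, -2487), -1)) = Mul(Add(4139, 20), Pow(Add(-3387, -2487), -1)) = Mul(4159, Pow(-5874, -1)) = Mul(4159, Rational(-1, 5874)) = Rational(-4159, 5874)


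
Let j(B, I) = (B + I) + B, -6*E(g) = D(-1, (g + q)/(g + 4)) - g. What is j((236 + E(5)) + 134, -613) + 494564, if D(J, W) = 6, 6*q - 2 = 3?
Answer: 1484072/3 ≈ 4.9469e+5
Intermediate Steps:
q = ⅚ (q = ⅓ + (⅙)*3 = ⅓ + ½ = ⅚ ≈ 0.83333)
E(g) = -1 + g/6 (E(g) = -(6 - g)/6 = -1 + g/6)
j(B, I) = I + 2*B
j((236 + E(5)) + 134, -613) + 494564 = (-613 + 2*((236 + (-1 + (⅙)*5)) + 134)) + 494564 = (-613 + 2*((236 + (-1 + ⅚)) + 134)) + 494564 = (-613 + 2*((236 - ⅙) + 134)) + 494564 = (-613 + 2*(1415/6 + 134)) + 494564 = (-613 + 2*(2219/6)) + 494564 = (-613 + 2219/3) + 494564 = 380/3 + 494564 = 1484072/3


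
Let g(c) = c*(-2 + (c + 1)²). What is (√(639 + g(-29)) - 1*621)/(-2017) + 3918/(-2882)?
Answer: -3056442/2906497 - I*√22039/2017 ≈ -1.0516 - 0.073602*I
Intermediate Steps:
g(c) = c*(-2 + (1 + c)²)
(√(639 + g(-29)) - 1*621)/(-2017) + 3918/(-2882) = (√(639 - 29*(-2 + (1 - 29)²)) - 1*621)/(-2017) + 3918/(-2882) = (√(639 - 29*(-2 + (-28)²)) - 621)*(-1/2017) + 3918*(-1/2882) = (√(639 - 29*(-2 + 784)) - 621)*(-1/2017) - 1959/1441 = (√(639 - 29*782) - 621)*(-1/2017) - 1959/1441 = (√(639 - 22678) - 621)*(-1/2017) - 1959/1441 = (√(-22039) - 621)*(-1/2017) - 1959/1441 = (I*√22039 - 621)*(-1/2017) - 1959/1441 = (-621 + I*√22039)*(-1/2017) - 1959/1441 = (621/2017 - I*√22039/2017) - 1959/1441 = -3056442/2906497 - I*√22039/2017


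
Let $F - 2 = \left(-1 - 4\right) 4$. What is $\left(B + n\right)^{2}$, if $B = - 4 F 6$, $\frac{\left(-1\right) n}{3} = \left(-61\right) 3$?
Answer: $962361$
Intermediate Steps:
$n = 549$ ($n = - 3 \left(\left(-61\right) 3\right) = \left(-3\right) \left(-183\right) = 549$)
$F = -18$ ($F = 2 + \left(-1 - 4\right) 4 = 2 - 20 = -18$)
$B = 432$ ($B = \left(-4\right) \left(-18\right) 6 = 72 \cdot 6 = 432$)
$\left(B + n\right)^{2} = \left(432 + 549\right)^{2} = 981^{2} = 962361$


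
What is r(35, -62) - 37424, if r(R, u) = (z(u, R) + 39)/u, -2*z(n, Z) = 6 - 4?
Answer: -1160163/31 ≈ -37425.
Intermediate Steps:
z(n, Z) = -1 (z(n, Z) = -(6 - 4)/2 = -½*2 = -1)
r(R, u) = 38/u (r(R, u) = (-1 + 39)/u = 38/u)
r(35, -62) - 37424 = 38/(-62) - 37424 = 38*(-1/62) - 37424 = -19/31 - 37424 = -1160163/31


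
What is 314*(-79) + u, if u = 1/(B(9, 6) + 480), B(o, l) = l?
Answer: -12055715/486 ≈ -24806.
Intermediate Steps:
u = 1/486 (u = 1/(6 + 480) = 1/486 ≈ 0.0020576)
314*(-79) + u = 314*(-79) + 1/486 = -24806 + 1/486 = -12055715/486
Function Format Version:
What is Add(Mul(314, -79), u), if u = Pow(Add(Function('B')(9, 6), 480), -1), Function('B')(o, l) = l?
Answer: Rational(-12055715, 486) ≈ -24806.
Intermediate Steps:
u = Rational(1, 486) (u = Pow(Add(6, 480), -1) = Pow(486, -1) = Rational(1, 486) ≈ 0.0020576)
Add(Mul(314, -79), u) = Add(Mul(314, -79), Rational(1, 486)) = Add(-24806, Rational(1, 486)) = Rational(-12055715, 486)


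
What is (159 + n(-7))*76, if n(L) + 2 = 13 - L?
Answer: 13452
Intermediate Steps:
n(L) = 11 - L (n(L) = -2 + (13 - L) = 11 - L)
(159 + n(-7))*76 = (159 + (11 - 1*(-7)))*76 = (159 + (11 + 7))*76 = (159 + 18)*76 = 177*76 = 13452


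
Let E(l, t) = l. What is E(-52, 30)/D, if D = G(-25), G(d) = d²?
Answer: -52/625 ≈ -0.083200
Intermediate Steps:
D = 625 (D = (-25)² = 625)
E(-52, 30)/D = -52/625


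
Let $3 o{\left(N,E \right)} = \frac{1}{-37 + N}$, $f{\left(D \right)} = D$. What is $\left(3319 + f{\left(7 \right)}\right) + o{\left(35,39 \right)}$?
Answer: $\frac{19955}{6} \approx 3325.8$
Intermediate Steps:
$o{\left(N,E \right)} = \frac{1}{3 \left(-37 + N\right)}$
$\left(3319 + f{\left(7 \right)}\right) + o{\left(35,39 \right)} = \left(3319 + 7\right) + \frac{1}{3 \left(-37 + 35\right)} = 3326 + \frac{1}{3 \left(-2\right)} = 3326 + \frac{1}{3} \left(- \frac{1}{2}\right) = 3326 - \frac{1}{6} = \frac{19955}{6}$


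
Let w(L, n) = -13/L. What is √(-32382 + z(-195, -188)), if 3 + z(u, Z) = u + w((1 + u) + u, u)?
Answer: I*√4930033123/389 ≈ 180.5*I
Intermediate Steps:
z(u, Z) = -3 + u - 13/(1 + 2*u) (z(u, Z) = -3 + (u - 13/((1 + u) + u)) = -3 + (u - 13/(1 + 2*u)) = -3 + u - 13/(1 + 2*u))
√(-32382 + z(-195, -188)) = √(-32382 + (-13 + (1 + 2*(-195))*(-3 - 195))/(1 + 2*(-195))) = √(-32382 + (-13 + (1 - 390)*(-198))/(1 - 390)) = √(-32382 + (-13 - 389*(-198))/(-389)) = √(-32382 - (-13 + 77022)/389) = √(-32382 - 1/389*77009) = √(-32382 - 77009/389) = √(-12673607/389) = I*√4930033123/389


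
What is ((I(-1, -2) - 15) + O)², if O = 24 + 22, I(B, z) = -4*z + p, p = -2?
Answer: 1369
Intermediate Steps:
I(B, z) = -2 - 4*z (I(B, z) = -4*z - 2 = -2 - 4*z)
O = 46
((I(-1, -2) - 15) + O)² = (((-2 - 4*(-2)) - 15) + 46)² = (((-2 + 8) - 15) + 46)² = ((6 - 15) + 46)² = (-9 + 46)² = 37² = 1369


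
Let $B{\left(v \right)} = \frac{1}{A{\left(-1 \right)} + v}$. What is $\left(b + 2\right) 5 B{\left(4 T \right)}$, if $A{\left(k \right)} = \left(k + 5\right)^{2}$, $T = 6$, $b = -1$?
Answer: $\frac{1}{8} \approx 0.125$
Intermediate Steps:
$A{\left(k \right)} = \left(5 + k\right)^{2}$
$B{\left(v \right)} = \frac{1}{16 + v}$ ($B{\left(v \right)} = \frac{1}{\left(5 - 1\right)^{2} + v} = \frac{1}{4^{2} + v} = \frac{1}{16 + v}$)
$\left(b + 2\right) 5 B{\left(4 T \right)} = \frac{\left(-1 + 2\right) 5}{16 + 4 \cdot 6} = \frac{1 \cdot 5}{16 + 24} = \frac{5}{40} = 5 \cdot \frac{1}{40} = \frac{1}{8}$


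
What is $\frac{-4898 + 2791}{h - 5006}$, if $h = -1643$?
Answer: $\frac{2107}{6649} \approx 0.31689$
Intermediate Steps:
$\frac{-4898 + 2791}{h - 5006} = \frac{-4898 + 2791}{-1643 - 5006} = - \frac{2107}{-6649} = \left(-2107\right) \left(- \frac{1}{6649}\right) = \frac{2107}{6649}$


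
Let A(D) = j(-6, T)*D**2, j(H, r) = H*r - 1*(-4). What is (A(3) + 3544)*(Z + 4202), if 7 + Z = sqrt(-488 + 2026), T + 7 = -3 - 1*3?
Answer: 17962990 + 4282*sqrt(1538) ≈ 1.8131e+7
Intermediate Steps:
T = -13 (T = -7 + (-3 - 1*3) = -7 + (-3 - 3) = -7 - 6 = -13)
Z = -7 + sqrt(1538) (Z = -7 + sqrt(-488 + 2026) = -7 + sqrt(1538) ≈ 32.217)
j(H, r) = 4 + H*r (j(H, r) = H*r + 4 = 4 + H*r)
A(D) = 82*D**2 (A(D) = (4 - 6*(-13))*D**2 = (4 + 78)*D**2 = 82*D**2)
(A(3) + 3544)*(Z + 4202) = (82*3**2 + 3544)*((-7 + sqrt(1538)) + 4202) = (82*9 + 3544)*(4195 + sqrt(1538)) = (738 + 3544)*(4195 + sqrt(1538)) = 4282*(4195 + sqrt(1538)) = 17962990 + 4282*sqrt(1538)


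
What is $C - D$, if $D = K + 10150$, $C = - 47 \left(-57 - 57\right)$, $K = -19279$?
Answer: $14487$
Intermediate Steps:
$C = 5358$ ($C = \left(-47\right) \left(-114\right) = 5358$)
$D = -9129$ ($D = -19279 + 10150 = -9129$)
$C - D = 5358 - -9129 = 5358 + 9129 = 14487$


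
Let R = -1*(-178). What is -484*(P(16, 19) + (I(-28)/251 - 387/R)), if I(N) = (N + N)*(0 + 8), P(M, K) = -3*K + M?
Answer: 486100318/22339 ≈ 21760.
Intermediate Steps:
P(M, K) = M - 3*K
R = 178
I(N) = 16*N (I(N) = (2*N)*8 = 16*N)
-484*(P(16, 19) + (I(-28)/251 - 387/R)) = -484*((16 - 3*19) + ((16*(-28))/251 - 387/178)) = -484*((16 - 57) + (-448*1/251 - 387*1/178)) = -484*(-41 + (-448/251 - 387/178)) = -484*(-41 - 176881/44678) = -484*(-2008679/44678) = 486100318/22339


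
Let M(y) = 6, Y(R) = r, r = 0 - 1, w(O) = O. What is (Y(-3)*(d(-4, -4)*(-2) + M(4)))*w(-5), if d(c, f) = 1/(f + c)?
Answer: 125/4 ≈ 31.250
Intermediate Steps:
r = -1
Y(R) = -1
d(c, f) = 1/(c + f)
(Y(-3)*(d(-4, -4)*(-2) + M(4)))*w(-5) = -(-2/(-4 - 4) + 6)*(-5) = -(-2/(-8) + 6)*(-5) = -(-1/8*(-2) + 6)*(-5) = -(1/4 + 6)*(-5) = -1*25/4*(-5) = -25/4*(-5) = 125/4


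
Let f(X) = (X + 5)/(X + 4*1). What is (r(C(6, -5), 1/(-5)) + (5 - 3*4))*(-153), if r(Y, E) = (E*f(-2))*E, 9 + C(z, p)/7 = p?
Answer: 53091/50 ≈ 1061.8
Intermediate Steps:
C(z, p) = -63 + 7*p
f(X) = (5 + X)/(4 + X) (f(X) = (5 + X)/(X + 4) = (5 + X)/(4 + X))
r(Y, E) = 3*E**2/2 (r(Y, E) = (E*((5 - 2)/(4 - 2)))*E = (E*(3/2))*E = (3*E/2)*E = 3*E**2/2)
(r(C(6, -5), 1/(-5)) + (5 - 3*4))*(-153) = (3*(1/(-5))**2/2 + (5 - 3*4))*(-153) = (3*(1*(-1/5))**2/2 + (5 - 12))*(-153) = (3*(-1/5)**2/2 - 7)*(-153) = ((3/2)*(1/25) - 7)*(-153) = (3/50 - 7)*(-153) = -347/50*(-153) = 53091/50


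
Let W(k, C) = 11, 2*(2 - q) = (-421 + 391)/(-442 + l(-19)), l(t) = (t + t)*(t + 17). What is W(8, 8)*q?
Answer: 2629/122 ≈ 21.549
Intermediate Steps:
l(t) = 2*t*(17 + t) (l(t) = (2*t)*(17 + t) = 2*t*(17 + t))
q = 239/122 (q = 2 - (-421 + 391)/(2*(-442 + 2*(-19)*(17 - 19))) = 2 - (-15)/(-442 + 2*(-19)*(-2)) = 2 - (-15)/(-442 + 76) = 2 - (-15)/(-366) = 2 - (-15)*(-1)/366 = 2 - ½*5/61 = 2 - 5/122 = 239/122 ≈ 1.9590)
W(8, 8)*q = 11*(239/122) = 2629/122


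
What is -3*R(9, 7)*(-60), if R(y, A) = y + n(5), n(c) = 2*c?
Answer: 3420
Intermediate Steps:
R(y, A) = 10 + y (R(y, A) = y + 2*5 = y + 10 = 10 + y)
-3*R(9, 7)*(-60) = -3*(10 + 9)*(-60) = -3*19*(-60) = -57*(-60) = 3420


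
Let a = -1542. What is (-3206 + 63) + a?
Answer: -4685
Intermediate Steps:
(-3206 + 63) + a = (-3206 + 63) - 1542 = -3143 - 1542 = -4685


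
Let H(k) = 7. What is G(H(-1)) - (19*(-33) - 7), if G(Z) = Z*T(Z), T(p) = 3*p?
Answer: 781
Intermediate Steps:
G(Z) = 3*Z² (G(Z) = Z*(3*Z) = 3*Z²)
G(H(-1)) - (19*(-33) - 7) = 3*7² - (19*(-33) - 7) = 3*49 - (-627 - 7) = 147 - 1*(-634) = 147 + 634 = 781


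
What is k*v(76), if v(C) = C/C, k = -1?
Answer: -1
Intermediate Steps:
v(C) = 1
k*v(76) = -1*1 = -1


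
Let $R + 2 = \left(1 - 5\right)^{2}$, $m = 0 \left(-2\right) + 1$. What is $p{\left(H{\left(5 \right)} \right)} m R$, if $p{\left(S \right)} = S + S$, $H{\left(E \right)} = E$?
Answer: $140$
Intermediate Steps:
$p{\left(S \right)} = 2 S$
$m = 1$ ($m = 0 + 1 = 1$)
$R = 14$ ($R = -2 + \left(1 - 5\right)^{2} = -2 + \left(-4\right)^{2} = -2 + 16 = 14$)
$p{\left(H{\left(5 \right)} \right)} m R = 2 \cdot 5 \cdot 1 \cdot 14 = 10 \cdot 1 \cdot 14 = 10 \cdot 14 = 140$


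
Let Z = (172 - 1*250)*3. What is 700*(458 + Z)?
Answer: 156800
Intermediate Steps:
Z = -234 (Z = (172 - 250)*3 = -78*3 = -234)
700*(458 + Z) = 700*(458 - 234) = 700*224 = 156800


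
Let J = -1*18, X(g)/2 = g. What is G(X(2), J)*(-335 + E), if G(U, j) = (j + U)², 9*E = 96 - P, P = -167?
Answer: -539392/9 ≈ -59932.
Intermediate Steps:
X(g) = 2*g
J = -18
E = 263/9 (E = (96 - 1*(-167))/9 = (96 + 167)/9 = (⅑)*263 = 263/9 ≈ 29.222)
G(U, j) = (U + j)²
G(X(2), J)*(-335 + E) = (2*2 - 18)²*(-335 + 263/9) = (4 - 18)²*(-2752/9) = (-14)²*(-2752/9) = 196*(-2752/9) = -539392/9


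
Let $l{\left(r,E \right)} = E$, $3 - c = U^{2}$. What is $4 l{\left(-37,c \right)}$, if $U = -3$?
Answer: $-24$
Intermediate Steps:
$c = -6$ ($c = 3 - \left(-3\right)^{2} = 3 - 9 = -6$)
$4 l{\left(-37,c \right)} = 4 \left(-6\right) = -24$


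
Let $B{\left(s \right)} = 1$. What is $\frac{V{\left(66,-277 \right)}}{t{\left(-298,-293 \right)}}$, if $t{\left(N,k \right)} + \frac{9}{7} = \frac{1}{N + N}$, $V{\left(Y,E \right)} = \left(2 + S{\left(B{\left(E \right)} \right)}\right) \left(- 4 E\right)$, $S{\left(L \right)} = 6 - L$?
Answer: $- \frac{32358032}{5371} \approx -6024.6$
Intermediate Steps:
$V{\left(Y,E \right)} = - 28 E$ ($V{\left(Y,E \right)} = \left(2 + \left(6 - 1\right)\right) \left(- 4 E\right) = \left(2 + 5\right) \left(- 4 E\right) = 7 \left(- 4 E\right) = - 28 E$)
$t{\left(N,k \right)} = - \frac{9}{7} + \frac{1}{2 N}$ ($t{\left(N,k \right)} = - \frac{9}{7} + \frac{1}{N + N} = - \frac{9}{7} + \frac{1}{2 N}$)
$\frac{V{\left(66,-277 \right)}}{t{\left(-298,-293 \right)}} = \frac{\left(-28\right) \left(-277\right)}{\frac{1}{14} \frac{1}{-298} \left(7 - -5364\right)} = \frac{7756}{\frac{1}{14} \left(- \frac{1}{298}\right) \left(7 + 5364\right)} = \frac{7756}{\frac{1}{14} \left(- \frac{1}{298}\right) 5371} = \frac{7756}{- \frac{5371}{4172}} = 7756 \left(- \frac{4172}{5371}\right) = - \frac{32358032}{5371}$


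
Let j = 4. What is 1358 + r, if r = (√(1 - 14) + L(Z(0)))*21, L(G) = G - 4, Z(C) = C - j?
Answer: 1190 + 21*I*√13 ≈ 1190.0 + 75.717*I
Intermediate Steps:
Z(C) = -4 + C (Z(C) = C - 1*4 = C - 4 = -4 + C)
L(G) = -4 + G
r = -168 + 21*I*√13 (r = (√(1 - 14) + (-4 + (-4 + 0)))*21 = (√(-13) + (-4 - 4))*21 = (I*√13 - 8)*21 = (-8 + I*√13)*21 = -168 + 21*I*√13 ≈ -168.0 + 75.717*I)
1358 + r = 1358 + (-168 + 21*I*√13) = 1190 + 21*I*√13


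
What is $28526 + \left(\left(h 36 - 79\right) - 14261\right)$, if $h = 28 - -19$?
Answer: $15878$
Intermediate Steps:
$h = 47$ ($h = 28 + 19 = 47$)
$28526 + \left(\left(h 36 - 79\right) - 14261\right) = 28526 + \left(\left(47 \cdot 36 - 79\right) - 14261\right) = 28526 + \left(\left(1692 - 79\right) - 14261\right) = 28526 + \left(1613 - 14261\right) = 28526 - 12648 = 15878$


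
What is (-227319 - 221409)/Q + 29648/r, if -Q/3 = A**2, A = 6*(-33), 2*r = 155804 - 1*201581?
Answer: 376875014/149553459 ≈ 2.5200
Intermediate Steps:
r = -45777/2 (r = (155804 - 1*201581)/2 = (155804 - 201581)/2 = (1/2)*(-45777) = -45777/2 ≈ -22889.)
A = -198
Q = -117612 (Q = -3*(-198)**2 = -3*39204 = -117612)
(-227319 - 221409)/Q + 29648/r = (-227319 - 221409)/(-117612) + 29648/(-45777/2) = -448728*(-1/117612) + 29648*(-2/45777) = 37394/9801 - 59296/45777 = 376875014/149553459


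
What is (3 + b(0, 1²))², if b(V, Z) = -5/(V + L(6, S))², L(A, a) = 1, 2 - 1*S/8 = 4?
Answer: 4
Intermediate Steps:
S = -16 (S = 16 - 8*4 = 16 - 32 = -16)
b(V, Z) = -5/(1 + V)² (b(V, Z) = -5/(V + 1)² = -5/(1 + V)²)
(3 + b(0, 1²))² = (3 - 5/(1 + 0)²)² = (3 - 5/1²)² = (3 - 5*1)² = (3 - 5)² = (-2)² = 4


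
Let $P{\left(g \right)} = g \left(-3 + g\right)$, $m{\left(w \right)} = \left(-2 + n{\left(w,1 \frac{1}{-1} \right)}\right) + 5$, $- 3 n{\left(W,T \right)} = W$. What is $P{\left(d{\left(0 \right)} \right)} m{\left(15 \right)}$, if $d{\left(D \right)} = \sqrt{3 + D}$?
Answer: $-6 + 6 \sqrt{3} \approx 4.3923$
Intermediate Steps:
$n{\left(W,T \right)} = - \frac{W}{3}$
$m{\left(w \right)} = 3 - \frac{w}{3}$ ($m{\left(w \right)} = \left(-2 - \frac{w}{3}\right) + 5 = 3 - \frac{w}{3}$)
$P{\left(d{\left(0 \right)} \right)} m{\left(15 \right)} = \sqrt{3 + 0} \left(-3 + \sqrt{3 + 0}\right) \left(3 - 5\right) = \sqrt{3} \left(-3 + \sqrt{3}\right) \left(3 - 5\right) = \sqrt{3} \left(-3 + \sqrt{3}\right) \left(-2\right) = - 2 \sqrt{3} \left(-3 + \sqrt{3}\right)$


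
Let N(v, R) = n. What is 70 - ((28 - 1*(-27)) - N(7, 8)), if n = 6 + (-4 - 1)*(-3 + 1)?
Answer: 31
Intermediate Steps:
n = 16 (n = 6 - 5*(-2) = 6 + 10 = 16)
N(v, R) = 16
70 - ((28 - 1*(-27)) - N(7, 8)) = 70 - ((28 - 1*(-27)) - 1*16) = 70 - ((28 + 27) - 16) = 70 - (55 - 16) = 70 - 1*39 = 70 - 39 = 31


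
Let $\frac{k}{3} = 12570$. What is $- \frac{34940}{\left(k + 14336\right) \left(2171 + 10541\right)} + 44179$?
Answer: $\frac{7307303254917}{165402188} \approx 44179.0$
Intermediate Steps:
$k = 37710$ ($k = 3 \cdot 12570 = 37710$)
$- \frac{34940}{\left(k + 14336\right) \left(2171 + 10541\right)} + 44179 = - \frac{34940}{\left(37710 + 14336\right) \left(2171 + 10541\right)} + 44179 = - \frac{34940}{52046 \cdot 12712} + 44179 = - \frac{34940}{661608752} + 44179 = \left(-34940\right) \frac{1}{661608752} + 44179 = - \frac{8735}{165402188} + 44179 = \frac{7307303254917}{165402188}$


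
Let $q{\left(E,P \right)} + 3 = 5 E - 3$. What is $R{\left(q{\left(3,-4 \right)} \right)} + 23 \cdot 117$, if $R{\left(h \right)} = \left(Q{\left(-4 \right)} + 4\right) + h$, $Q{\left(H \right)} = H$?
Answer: $2700$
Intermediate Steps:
$q{\left(E,P \right)} = -6 + 5 E$ ($q{\left(E,P \right)} = -3 + \left(5 E - 3\right) = -3 + \left(-3 + 5 E\right) = -6 + 5 E$)
$R{\left(h \right)} = h$ ($R{\left(h \right)} = \left(-4 + 4\right) + h = 0 + h = h$)
$R{\left(q{\left(3,-4 \right)} \right)} + 23 \cdot 117 = \left(-6 + 5 \cdot 3\right) + 23 \cdot 117 = \left(-6 + 15\right) + 2691 = 9 + 2691 = 2700$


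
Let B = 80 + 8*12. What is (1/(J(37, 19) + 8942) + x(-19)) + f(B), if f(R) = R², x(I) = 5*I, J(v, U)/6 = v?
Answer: 282993485/9164 ≈ 30881.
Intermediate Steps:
J(v, U) = 6*v
B = 176 (B = 80 + 96 = 176)
(1/(J(37, 19) + 8942) + x(-19)) + f(B) = (1/(6*37 + 8942) + 5*(-19)) + 176² = (1/(222 + 8942) - 95) + 30976 = (1/9164 - 95) + 30976 = -870579/9164 + 30976 = 282993485/9164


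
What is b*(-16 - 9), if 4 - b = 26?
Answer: 550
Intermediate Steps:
b = -22 (b = 4 - 1*26 = 4 - 26 = -22)
b*(-16 - 9) = -22*(-16 - 9) = -22*(-25) = 550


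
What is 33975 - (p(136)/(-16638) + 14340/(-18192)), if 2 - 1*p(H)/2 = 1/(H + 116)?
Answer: 6748704744563/198632763 ≈ 33976.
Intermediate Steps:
p(H) = 4 - 2/(116 + H) (p(H) = 4 - 2/(H + 116) = 4 - 2/(116 + H))
33975 - (p(136)/(-16638) + 14340/(-18192)) = 33975 - ((2*(231 + 2*136)/(116 + 136))/(-16638) + 14340/(-18192)) = 33975 - ((2*(231 + 272)/252)*(-1/16638) + 14340*(-1/18192)) = 33975 - ((2*(1/252)*503)*(-1/16638) - 1195/1516) = 33975 - ((503/126)*(-1/16638) - 1195/1516) = 33975 - (-503/2096388 - 1195/1516) = 33975 - 1*(-156621638/198632763) = 33975 + 156621638/198632763 = 6748704744563/198632763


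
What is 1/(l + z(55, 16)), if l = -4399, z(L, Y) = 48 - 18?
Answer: -1/4369 ≈ -0.00022889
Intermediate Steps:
z(L, Y) = 30
1/(l + z(55, 16)) = 1/(-4399 + 30) = 1/(-4369) = -1/4369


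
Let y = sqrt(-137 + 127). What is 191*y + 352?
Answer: 352 + 191*I*sqrt(10) ≈ 352.0 + 604.0*I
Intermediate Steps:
y = I*sqrt(10) (y = sqrt(-10) = I*sqrt(10) ≈ 3.1623*I)
191*y + 352 = 191*(I*sqrt(10)) + 352 = 191*I*sqrt(10) + 352 = 352 + 191*I*sqrt(10)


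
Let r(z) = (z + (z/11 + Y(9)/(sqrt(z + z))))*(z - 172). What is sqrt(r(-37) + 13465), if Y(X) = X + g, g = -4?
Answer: sqrt(119929876 + 77330*I*sqrt(74))/74 ≈ 147.99 + 0.41043*I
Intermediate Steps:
Y(X) = -4 + X (Y(X) = X - 4 = -4 + X)
r(z) = (-172 + z)*(12*z/11 + 5*sqrt(2)/(2*sqrt(z))) (r(z) = (z + (z/11 + (-4 + 9)/(sqrt(z + z))))*(z - 172) = (z + (z*(1/11) + 5/(sqrt(2*z))))*(-172 + z) = (z + (z/11 + 5/((sqrt(2)*sqrt(z)))))*(-172 + z) = (z + (z/11 + 5*(sqrt(2)/(2*sqrt(z)))))*(-172 + z) = (z + (z/11 + 5*sqrt(2)/(2*sqrt(z))))*(-172 + z) = (12*z/11 + 5*sqrt(2)/(2*sqrt(z)))*(-172 + z) = (-172 + z)*(12*z/11 + 5*sqrt(2)/(2*sqrt(z))))
sqrt(r(-37) + 13465) = sqrt((-9460*sqrt(2) - (-152736)*I*sqrt(37) + 24*(-37)**(5/2) + 55*(-37)*sqrt(2))/(22*sqrt(-37)) + 13465) = sqrt((-I*sqrt(37)/37)*(-9460*sqrt(2) - (-152736)*I*sqrt(37) + 24*(1369*I*sqrt(37)) - 2035*sqrt(2))/22 + 13465) = sqrt((-I*sqrt(37)/37)*(-9460*sqrt(2) + 152736*I*sqrt(37) + 32856*I*sqrt(37) - 2035*sqrt(2))/22 + 13465) = sqrt((-I*sqrt(37)/37)*(-11495*sqrt(2) + 185592*I*sqrt(37))/22 + 13465) = sqrt(-I*sqrt(37)*(-11495*sqrt(2) + 185592*I*sqrt(37))/814 + 13465) = sqrt(13465 - I*sqrt(37)*(-11495*sqrt(2) + 185592*I*sqrt(37))/814)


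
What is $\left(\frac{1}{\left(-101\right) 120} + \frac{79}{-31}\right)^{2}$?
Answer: $\frac{916827315121}{141165518400} \approx 6.4947$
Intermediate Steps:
$\left(\frac{1}{\left(-101\right) 120} + \frac{79}{-31}\right)^{2} = \left(\left(- \frac{1}{101}\right) \frac{1}{120} + 79 \left(- \frac{1}{31}\right)\right)^{2} = \left(- \frac{1}{12120} - \frac{79}{31}\right)^{2} = \left(- \frac{957511}{375720}\right)^{2} = \frac{916827315121}{141165518400}$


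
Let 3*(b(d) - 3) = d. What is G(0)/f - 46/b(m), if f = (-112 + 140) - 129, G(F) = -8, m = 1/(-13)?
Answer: -90133/5858 ≈ -15.386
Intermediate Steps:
m = -1/13 ≈ -0.076923
b(d) = 3 + d/3
f = -101 (f = 28 - 129 = -101)
G(0)/f - 46/b(m) = -8/(-101) - 46/(3 + (⅓)*(-1/13)) = -8*(-1/101) - 46/(3 - 1/39) = 8/101 - 46/116/39 = 8/101 - 46*39/116 = 8/101 - 897/58 = -90133/5858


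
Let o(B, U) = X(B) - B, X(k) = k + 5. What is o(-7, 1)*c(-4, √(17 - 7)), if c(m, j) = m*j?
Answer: -20*√10 ≈ -63.246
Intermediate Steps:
X(k) = 5 + k
o(B, U) = 5 (o(B, U) = (5 + B) - B = 5)
c(m, j) = j*m
o(-7, 1)*c(-4, √(17 - 7)) = 5*(√(17 - 7)*(-4)) = 5*(√10*(-4)) = 5*(-4*√10) = -20*√10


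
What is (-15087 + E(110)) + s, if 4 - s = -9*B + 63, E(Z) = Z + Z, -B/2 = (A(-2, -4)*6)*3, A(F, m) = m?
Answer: -13630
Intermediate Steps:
B = 144 (B = -2*(-4*6)*3 = -(-48)*3 = -2*(-72) = 144)
E(Z) = 2*Z
s = 1237 (s = 4 - (-9*144 + 63) = 4 - (-1296 + 63) = 4 - 1*(-1233) = 4 + 1233 = 1237)
(-15087 + E(110)) + s = (-15087 + 2*110) + 1237 = (-15087 + 220) + 1237 = -14867 + 1237 = -13630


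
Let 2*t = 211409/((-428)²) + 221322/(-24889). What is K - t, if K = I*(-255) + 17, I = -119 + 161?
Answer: -97469194103689/9118533152 ≈ -10689.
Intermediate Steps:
I = 42
K = -10693 (K = 42*(-255) + 17 = -10710 + 17 = -10693)
t = -35280890647/9118533152 (t = (211409/((-428)²) + 221322/(-24889))/2 = (211409/183184 + 221322*(-1/24889))/2 = (211409*(1/183184) - 221322/24889)/2 = (211409/183184 - 221322/24889)/2 = (½)*(-35280890647/4559266576) = -35280890647/9118533152 ≈ -3.8691)
K - t = -10693 - 1*(-35280890647/9118533152) = -10693 + 35280890647/9118533152 = -97469194103689/9118533152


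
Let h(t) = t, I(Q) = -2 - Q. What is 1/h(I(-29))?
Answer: 1/27 ≈ 0.037037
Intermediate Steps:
1/h(I(-29)) = 1/(-2 - 1*(-29)) = 1/(-2 + 29) = 1/27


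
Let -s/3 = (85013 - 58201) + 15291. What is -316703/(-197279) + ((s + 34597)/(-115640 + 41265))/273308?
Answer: 1609432360612287/1002536491079375 ≈ 1.6054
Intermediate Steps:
s = -126309 (s = -3*((85013 - 58201) + 15291) = -3*(26812 + 15291) = -3*42103 = -126309)
-316703/(-197279) + ((s + 34597)/(-115640 + 41265))/273308 = -316703/(-197279) + ((-126309 + 34597)/(-115640 + 41265))/273308 = -316703*(-1/197279) - 91712/(-74375)*(1/273308) = 316703/197279 - 91712*(-1/74375)*(1/273308) = 316703/197279 + (91712/74375)*(1/273308) = 316703/197279 + 22928/5081820625 = 1609432360612287/1002536491079375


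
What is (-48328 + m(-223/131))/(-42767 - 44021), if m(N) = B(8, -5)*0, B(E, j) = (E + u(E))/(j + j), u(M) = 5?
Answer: 12082/21697 ≈ 0.55685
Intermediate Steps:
B(E, j) = (5 + E)/(2*j) (B(E, j) = (E + 5)/(j + j) = (5 + E)/((2*j)) = (5 + E)*(1/(2*j)) = (5 + E)/(2*j))
m(N) = 0 (m(N) = ((1/2)*(5 + 8)/(-5))*0 = ((1/2)*(-1/5)*13)*0 = -13/10*0 = 0)
(-48328 + m(-223/131))/(-42767 - 44021) = (-48328 + 0)/(-42767 - 44021) = -48328/(-86788) = -48328*(-1/86788) = 12082/21697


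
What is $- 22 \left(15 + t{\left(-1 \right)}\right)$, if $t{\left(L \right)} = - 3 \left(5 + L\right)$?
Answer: $-66$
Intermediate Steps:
$t{\left(L \right)} = -15 - 3 L$
$- 22 \left(15 + t{\left(-1 \right)}\right) = - 22 \left(15 - 12\right) = \left(-22\right) 3 = -66$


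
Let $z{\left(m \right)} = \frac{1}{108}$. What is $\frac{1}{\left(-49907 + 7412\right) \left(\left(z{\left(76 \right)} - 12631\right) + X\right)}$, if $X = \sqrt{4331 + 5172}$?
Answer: $\frac{49109292}{26358036446749805} + \frac{3888 \sqrt{9503}}{26358036446749805} \approx 1.8775 \cdot 10^{-9}$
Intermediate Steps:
$z{\left(m \right)} = \frac{1}{108}$
$X = \sqrt{9503} \approx 97.483$
$\frac{1}{\left(-49907 + 7412\right) \left(\left(z{\left(76 \right)} - 12631\right) + X\right)} = \frac{1}{\left(-49907 + 7412\right) \left(\left(\frac{1}{108} - 12631\right) + \sqrt{9503}\right)} = \frac{1}{\left(-42495\right) \left(\left(\frac{1}{108} - 12631\right) + \sqrt{9503}\right)} = \frac{1}{\left(-42495\right) \left(- \frac{1364147}{108} + \sqrt{9503}\right)} = \frac{1}{\frac{19323142255}{36} - 42495 \sqrt{9503}}$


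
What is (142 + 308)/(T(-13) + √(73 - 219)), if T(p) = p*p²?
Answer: -65910/321797 - 30*I*√146/321797 ≈ -0.20482 - 0.0011265*I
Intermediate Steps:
T(p) = p³
(142 + 308)/(T(-13) + √(73 - 219)) = (142 + 308)/((-13)³ + √(73 - 219)) = 450/(-2197 + √(-146)) = 450/(-2197 + I*√146)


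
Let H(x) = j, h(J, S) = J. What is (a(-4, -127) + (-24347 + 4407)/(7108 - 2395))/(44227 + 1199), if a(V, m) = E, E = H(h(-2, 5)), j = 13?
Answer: 41329/214092738 ≈ 0.00019304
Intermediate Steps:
H(x) = 13
E = 13
a(V, m) = 13
(a(-4, -127) + (-24347 + 4407)/(7108 - 2395))/(44227 + 1199) = (13 + (-24347 + 4407)/(7108 - 2395))/(44227 + 1199) = (13 - 19940/4713)/45426 = (13 - 19940*1/4713)*(1/45426) = (13 - 19940/4713)*(1/45426) = (41329/4713)*(1/45426) = 41329/214092738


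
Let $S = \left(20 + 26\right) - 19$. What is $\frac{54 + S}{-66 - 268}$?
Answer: $- \frac{81}{334} \approx -0.24252$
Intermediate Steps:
$S = 27$ ($S = 46 - 19 = 27$)
$\frac{54 + S}{-66 - 268} = \frac{54 + 27}{-66 - 268} = \frac{81}{-334} = 81 \left(- \frac{1}{334}\right) = - \frac{81}{334}$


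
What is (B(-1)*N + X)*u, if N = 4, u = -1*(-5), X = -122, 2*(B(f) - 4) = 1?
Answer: -520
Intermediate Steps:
B(f) = 9/2 (B(f) = 4 + (½)*1 = 4 + ½ = 9/2)
u = 5
(B(-1)*N + X)*u = ((9/2)*4 - 122)*5 = (18 - 122)*5 = -104*5 = -520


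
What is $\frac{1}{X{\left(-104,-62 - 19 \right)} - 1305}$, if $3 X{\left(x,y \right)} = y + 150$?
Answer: $- \frac{1}{1282} \approx -0.00078003$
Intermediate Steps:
$X{\left(x,y \right)} = 50 + \frac{y}{3}$ ($X{\left(x,y \right)} = \frac{y + 150}{3} = \frac{150 + y}{3} = 50 + \frac{y}{3}$)
$\frac{1}{X{\left(-104,-62 - 19 \right)} - 1305} = \frac{1}{\left(50 + \frac{-62 - 19}{3}\right) - 1305} = \frac{1}{\left(50 + \frac{1}{3} \left(-81\right)\right) - 1305} = \frac{1}{\left(50 - 27\right) - 1305} = \frac{1}{23 - 1305} = \frac{1}{-1282} = - \frac{1}{1282}$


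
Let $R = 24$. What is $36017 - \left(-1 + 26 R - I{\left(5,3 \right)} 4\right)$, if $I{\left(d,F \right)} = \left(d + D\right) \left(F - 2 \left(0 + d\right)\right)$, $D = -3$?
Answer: $35338$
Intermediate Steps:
$I{\left(d,F \right)} = \left(-3 + d\right) \left(F - 2 d\right)$ ($I{\left(d,F \right)} = \left(d - 3\right) \left(F - 2 \left(0 + d\right)\right) = \left(-3 + d\right) \left(F - 2 d\right)$)
$36017 - \left(-1 + 26 R - I{\left(5,3 \right)} 4\right) = 36017 - \left(623 - \left(\left(-3\right) 3 - 2 \cdot 5^{2} + 6 \cdot 5 + 3 \cdot 5\right) 4\right) = 36017 - \left(623 - \left(-9 - 50 + 30 + 15\right) 4\right) = 36017 + \left(\left(1 - 56\right) - 624\right) = 36017 - 679 = 35338$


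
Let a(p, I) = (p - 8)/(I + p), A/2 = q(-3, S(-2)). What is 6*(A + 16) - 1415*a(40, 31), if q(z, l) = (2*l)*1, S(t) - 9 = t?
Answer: -26536/71 ≈ -373.75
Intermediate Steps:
S(t) = 9 + t
q(z, l) = 2*l
A = 28 (A = 2*(2*(9 - 2)) = 2*(2*7) = 2*14 = 28)
a(p, I) = (-8 + p)/(I + p)
6*(A + 16) - 1415*a(40, 31) = 6*(28 + 16) - 1415*(-8 + 40)/(31 + 40) = 6*44 - 1415*32/71 = 264 - 1415*32/71 = 264 - 45280/71 = -26536/71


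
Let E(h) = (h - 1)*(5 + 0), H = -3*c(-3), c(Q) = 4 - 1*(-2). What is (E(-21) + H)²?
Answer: 16384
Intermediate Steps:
c(Q) = 6 (c(Q) = 4 + 2 = 6)
H = -18 (H = -3*6 = -18)
E(h) = -5 + 5*h (E(h) = (-1 + h)*5 = -5 + 5*h)
(E(-21) + H)² = ((-5 + 5*(-21)) - 18)² = ((-5 - 105) - 18)² = (-110 - 18)² = (-128)² = 16384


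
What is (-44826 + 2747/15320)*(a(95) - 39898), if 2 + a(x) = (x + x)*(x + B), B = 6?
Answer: 1422221087683/1532 ≈ 9.2834e+8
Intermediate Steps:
a(x) = -2 + 2*x*(6 + x) (a(x) = -2 + (x + x)*(x + 6) = -2 + (2*x)*(6 + x) = -2 + 2*x*(6 + x))
(-44826 + 2747/15320)*(a(95) - 39898) = (-44826 + 2747/15320)*((-2 + 2*95**2 + 12*95) - 39898) = (-44826 + 2747*(1/15320))*((-2 + 2*9025 + 1140) - 39898) = (-44826 + 2747/15320)*((-2 + 18050 + 1140) - 39898) = -686731573*(19188 - 39898)/15320 = -686731573/15320*(-20710) = 1422221087683/1532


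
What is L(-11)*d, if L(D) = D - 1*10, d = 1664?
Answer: -34944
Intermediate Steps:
L(D) = -10 + D (L(D) = D - 10 = -10 + D)
L(-11)*d = (-10 - 11)*1664 = -21*1664 = -34944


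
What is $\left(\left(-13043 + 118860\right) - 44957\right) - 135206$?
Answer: $-74346$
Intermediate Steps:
$\left(\left(-13043 + 118860\right) - 44957\right) - 135206 = \left(105817 - 44957\right) - 135206 = 60860 - 135206 = -74346$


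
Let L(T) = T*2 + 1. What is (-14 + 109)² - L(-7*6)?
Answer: 9108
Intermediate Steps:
L(T) = 1 + 2*T (L(T) = 2*T + 1 = 1 + 2*T)
(-14 + 109)² - L(-7*6) = (-14 + 109)² - (1 + 2*(-7*6)) = 95² - (1 + 2*(-42)) = 9025 - (1 - 84) = 9025 - 1*(-83) = 9025 + 83 = 9108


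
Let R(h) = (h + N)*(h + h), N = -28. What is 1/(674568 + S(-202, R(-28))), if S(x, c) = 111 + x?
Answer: 1/674477 ≈ 1.4826e-6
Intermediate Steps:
R(h) = 2*h*(-28 + h) (R(h) = (h - 28)*(h + h) = (-28 + h)*(2*h) = 2*h*(-28 + h))
1/(674568 + S(-202, R(-28))) = 1/(674568 + (111 - 202)) = 1/(674568 - 91) = 1/674477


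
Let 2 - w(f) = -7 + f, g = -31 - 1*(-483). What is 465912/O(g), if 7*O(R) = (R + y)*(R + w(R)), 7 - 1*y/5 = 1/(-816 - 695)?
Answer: 273775068/367931 ≈ 744.09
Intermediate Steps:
g = 452 (g = -31 + 483 = 452)
w(f) = 9 - f (w(f) = 2 - (-7 + f) = 2 + (7 - f) = 9 - f)
y = 52890/1511 (y = 35 - 5/(-816 - 695) = 35 - 5/(-1511) = 35 - 5*(-1/1511) = 35 + 5/1511 = 52890/1511 ≈ 35.003)
O(R) = 476010/10577 + 9*R/7 (O(R) = ((R + 52890/1511)*(R + (9 - R)))/7 = ((52890/1511 + R)*9)/7 = (476010/1511 + 9*R)/7 = 476010/10577 + 9*R/7)
465912/O(g) = 465912/(476010/10577 + (9/7)*452) = 465912/(476010/10577 + 4068/7) = 465912/(6622758/10577) = 465912*(10577/6622758) = 273775068/367931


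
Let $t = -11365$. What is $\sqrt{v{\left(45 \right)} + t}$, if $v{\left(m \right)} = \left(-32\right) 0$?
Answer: $i \sqrt{11365} \approx 106.61 i$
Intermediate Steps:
$v{\left(m \right)} = 0$
$\sqrt{v{\left(45 \right)} + t} = \sqrt{0 - 11365} = \sqrt{-11365} = i \sqrt{11365}$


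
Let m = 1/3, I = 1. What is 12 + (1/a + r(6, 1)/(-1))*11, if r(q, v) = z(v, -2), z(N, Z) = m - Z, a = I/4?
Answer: 91/3 ≈ 30.333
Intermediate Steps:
m = ⅓ ≈ 0.33333
a = ¼ (a = 1/4 = 1*(¼) = ¼ ≈ 0.25000)
z(N, Z) = ⅓ - Z
r(q, v) = 7/3 (r(q, v) = ⅓ - 1*(-2) = ⅓ + 2 = 7/3)
12 + (1/a + r(6, 1)/(-1))*11 = 12 + (1/(¼) + (7/3)/(-1))*11 = 12 + (1*4 + (7/3)*(-1))*11 = 12 + (4 - 7/3)*11 = 12 + (5/3)*11 = 12 + 55/3 = 91/3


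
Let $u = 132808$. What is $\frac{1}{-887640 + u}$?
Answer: $- \frac{1}{754832} \approx -1.3248 \cdot 10^{-6}$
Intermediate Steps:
$\frac{1}{-887640 + u} = \frac{1}{-887640 + 132808} = \frac{1}{-754832} = - \frac{1}{754832}$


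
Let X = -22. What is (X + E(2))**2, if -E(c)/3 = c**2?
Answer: 1156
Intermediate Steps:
E(c) = -3*c**2
(X + E(2))**2 = (-22 - 3*2**2)**2 = (-22 - 3*4)**2 = (-22 - 12)**2 = (-34)**2 = 1156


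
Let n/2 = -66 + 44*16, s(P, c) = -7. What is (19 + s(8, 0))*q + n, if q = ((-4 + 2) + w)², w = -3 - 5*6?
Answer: 15976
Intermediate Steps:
w = -33 (w = -3 - 30 = -33)
n = 1276 (n = 2*(-66 + 44*16) = 2*(-66 + 704) = 2*638 = 1276)
q = 1225 (q = ((-4 + 2) - 33)² = (-2 - 33)² = (-35)² = 1225)
(19 + s(8, 0))*q + n = (19 - 7)*1225 + 1276 = 12*1225 + 1276 = 14700 + 1276 = 15976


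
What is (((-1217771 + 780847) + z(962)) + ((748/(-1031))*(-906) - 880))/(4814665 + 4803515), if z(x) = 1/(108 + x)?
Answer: -1124119141/24733071400 ≈ -0.045450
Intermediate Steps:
(((-1217771 + 780847) + z(962)) + ((748/(-1031))*(-906) - 880))/(4814665 + 4803515) = (((-1217771 + 780847) + 1/(108 + 962)) + ((748/(-1031))*(-906) - 880))/(4814665 + 4803515) = ((-436924 + 1/1070) + ((748*(-1/1031))*(-906) - 880))/9618180 = ((-436924 + 1/1070) + (-748/1031*(-906) - 880))*(1/9618180) = (-467508679/1070 + (677688/1031 - 880))*(1/9618180) = (-467508679/1070 - 229592/1031)*(1/9618180) = -482247111489/1103170*1/9618180 = -1124119141/24733071400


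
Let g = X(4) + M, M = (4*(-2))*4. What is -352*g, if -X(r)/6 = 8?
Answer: 28160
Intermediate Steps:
X(r) = -48 (X(r) = -6*8 = -48)
M = -32 (M = -8*4 = -32)
g = -80 (g = -48 - 32 = -80)
-352*g = -352*(-80) = -88*(-320) = 28160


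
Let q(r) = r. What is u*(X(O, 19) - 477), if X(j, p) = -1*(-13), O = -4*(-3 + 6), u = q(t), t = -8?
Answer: 3712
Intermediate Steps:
u = -8
O = -12 (O = -4*3 = -12)
X(j, p) = 13
u*(X(O, 19) - 477) = -8*(13 - 477) = -8*(-464) = 3712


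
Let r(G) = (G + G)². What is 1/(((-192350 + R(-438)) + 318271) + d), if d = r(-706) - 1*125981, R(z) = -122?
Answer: 1/1993562 ≈ 5.0161e-7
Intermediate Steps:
r(G) = 4*G² (r(G) = (2*G)² = 4*G²)
d = 1867763 (d = 4*(-706)² - 1*125981 = 4*498436 - 125981 = 1993744 - 125981 = 1867763)
1/(((-192350 + R(-438)) + 318271) + d) = 1/(((-192350 - 122) + 318271) + 1867763) = 1/((-192472 + 318271) + 1867763) = 1/(125799 + 1867763) = 1/1993562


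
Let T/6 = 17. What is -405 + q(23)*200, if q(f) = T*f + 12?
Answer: 471195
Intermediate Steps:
T = 102 (T = 6*17 = 102)
q(f) = 12 + 102*f (q(f) = 102*f + 12 = 12 + 102*f)
-405 + q(23)*200 = -405 + (12 + 102*23)*200 = -405 + (12 + 2346)*200 = -405 + 2358*200 = -405 + 471600 = 471195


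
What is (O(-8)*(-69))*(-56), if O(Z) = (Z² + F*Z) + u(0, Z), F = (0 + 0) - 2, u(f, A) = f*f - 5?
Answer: 289800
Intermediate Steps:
u(f, A) = -5 + f² (u(f, A) = f² - 5 = -5 + f²)
F = -2 (F = 0 - 2 = -2)
O(Z) = -5 + Z² - 2*Z (O(Z) = (Z² - 2*Z) + (-5 + 0²) = (Z² - 2*Z) + (-5 + 0) = (Z² - 2*Z) - 5 = -5 + Z² - 2*Z)
(O(-8)*(-69))*(-56) = ((-5 + (-8)² - 2*(-8))*(-69))*(-56) = ((-5 + 64 + 16)*(-69))*(-56) = (75*(-69))*(-56) = -5175*(-56) = 289800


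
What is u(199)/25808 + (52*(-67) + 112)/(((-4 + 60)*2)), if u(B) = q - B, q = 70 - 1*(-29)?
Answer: -679967/22582 ≈ -30.111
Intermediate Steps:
q = 99 (q = 70 + 29 = 99)
u(B) = 99 - B
u(199)/25808 + (52*(-67) + 112)/(((-4 + 60)*2)) = (99 - 1*199)/25808 + (52*(-67) + 112)/(((-4 + 60)*2)) = (99 - 199)*(1/25808) + (-3484 + 112)/((56*2)) = -100*1/25808 - 3372/112 = -25/6452 - 3372*1/112 = -25/6452 - 843/28 = -679967/22582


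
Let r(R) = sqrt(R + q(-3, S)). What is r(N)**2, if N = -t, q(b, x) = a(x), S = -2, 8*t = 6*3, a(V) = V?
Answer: -17/4 ≈ -4.2500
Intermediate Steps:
t = 9/4 (t = (6*3)/8 = (1/8)*18 = 9/4 ≈ 2.2500)
q(b, x) = x
N = -9/4 (N = -1*9/4 = -9/4 ≈ -2.2500)
r(R) = sqrt(-2 + R) (r(R) = sqrt(R - 2) = sqrt(-2 + R))
r(N)**2 = (sqrt(-2 - 9/4))**2 = (sqrt(-17/4))**2 = (I*sqrt(17)/2)**2 = -17/4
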